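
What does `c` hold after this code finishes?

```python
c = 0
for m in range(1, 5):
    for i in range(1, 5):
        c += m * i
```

m=1,i=1: c = 0+1 = 1
m=1,i=2: c = 1+2 = 3
m=1,i=3: c = 3+3 = 6
m=1,i=4: c = 6+4 = 10
m=2,i=1: c = 10+2 = 12
m=2,i=2: c = 12+4 = 16
m=2,i=3: c = 16+6 = 22
m=2,i=4: c = 22+8 = 30
m=3,i=1: c = 30+3 = 33
m=3,i=2: c = 33+6 = 39
m=3,i=3: c = 39+9 = 48
m=3,i=4: c = 48+12 = 60
m=4,i=1: c = 60+4 = 64
m=4,i=2: c = 64+8 = 72
m=4,i=3: c = 72+12 = 84
m=4,i=4: c = 84+16 = 100

100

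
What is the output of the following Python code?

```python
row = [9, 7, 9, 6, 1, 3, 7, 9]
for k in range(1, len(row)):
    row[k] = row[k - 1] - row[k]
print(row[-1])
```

-33

k=1: row[1] = 9-7 = 2 → [9, 2, 9, 6, 1, 3, 7, 9]
k=2: row[2] = 2-9 = -7 → [9, 2, -7, 6, 1, 3, 7, 9]
k=3: row[3] = (-7)-6 = -13 → [9, 2, -7, -13, 1, 3, 7, 9]
k=4: row[4] = (-13)-1 = -14 → [9, 2, -7, -13, -14, 3, 7, 9]
k=5: row[5] = (-14)-3 = -17 → [9, 2, -7, -13, -14, -17, 7, 9]
k=6: row[6] = (-17)-7 = -24 → [9, 2, -7, -13, -14, -17, -24, 9]
k=7: row[7] = (-24)-9 = -33 → [9, 2, -7, -13, -14, -17, -24, -33]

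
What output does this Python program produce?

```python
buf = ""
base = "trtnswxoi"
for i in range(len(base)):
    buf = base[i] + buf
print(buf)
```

ioxwsntrt

i=0: prepend 't' → 't'
i=1: prepend 'r' → 'rt'
i=2: prepend 't' → 'trt'
i=3: prepend 'n' → 'ntrt'
i=4: prepend 's' → 'sntrt'
i=5: prepend 'w' → 'wsntrt'
i=6: prepend 'x' → 'xwsntrt'
i=7: prepend 'o' → 'oxwsntrt'
i=8: prepend 'i' → 'ioxwsntrt'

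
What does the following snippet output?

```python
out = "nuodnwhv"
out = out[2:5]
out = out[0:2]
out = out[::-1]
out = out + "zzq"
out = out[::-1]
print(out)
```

qzzod

slice [2:5] → 'odn'
slice [0:2] → 'od'
reverse → 'do'
+ 'zzq' → 'dozzq'
reverse → 'qzzod'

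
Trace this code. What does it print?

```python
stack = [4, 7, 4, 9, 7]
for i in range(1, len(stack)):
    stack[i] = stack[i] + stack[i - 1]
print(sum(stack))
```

i=1: stack[1] = 7+4 = 11 → [4, 11, 4, 9, 7]
i=2: stack[2] = 4+11 = 15 → [4, 11, 15, 9, 7]
i=3: stack[3] = 9+15 = 24 → [4, 11, 15, 24, 7]
i=4: stack[4] = 7+24 = 31 → [4, 11, 15, 24, 31]
sum = 85

85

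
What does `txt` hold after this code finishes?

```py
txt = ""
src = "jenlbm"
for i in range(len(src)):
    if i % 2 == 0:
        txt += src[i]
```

'jnb'

i=0: add 'j' → 'j'
i=1: skip
i=2: add 'n' → 'jn'
i=3: skip
i=4: add 'b' → 'jnb'
i=5: skip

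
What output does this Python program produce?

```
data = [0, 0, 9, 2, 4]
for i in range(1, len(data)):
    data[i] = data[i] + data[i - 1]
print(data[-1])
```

15

i=1: data[1] = 0+0 = 0 → [0, 0, 9, 2, 4]
i=2: data[2] = 9+0 = 9 → [0, 0, 9, 2, 4]
i=3: data[3] = 2+9 = 11 → [0, 0, 9, 11, 4]
i=4: data[4] = 4+11 = 15 → [0, 0, 9, 11, 15]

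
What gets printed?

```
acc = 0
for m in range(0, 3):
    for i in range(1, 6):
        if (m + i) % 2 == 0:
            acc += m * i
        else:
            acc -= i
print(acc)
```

m=0,i=1: odd sum, acc = 0-1 = -1
m=0,i=2: even sum, acc = (-1)+0 = -1
m=0,i=3: odd sum, acc = (-1)-3 = -4
m=0,i=4: even sum, acc = (-4)+0 = -4
m=0,i=5: odd sum, acc = (-4)-5 = -9
m=1,i=1: even sum, acc = (-9)+1 = -8
m=1,i=2: odd sum, acc = (-8)-2 = -10
m=1,i=3: even sum, acc = (-10)+3 = -7
m=1,i=4: odd sum, acc = (-7)-4 = -11
m=1,i=5: even sum, acc = (-11)+5 = -6
m=2,i=1: odd sum, acc = (-6)-1 = -7
m=2,i=2: even sum, acc = (-7)+4 = -3
m=2,i=3: odd sum, acc = (-3)-3 = -6
m=2,i=4: even sum, acc = (-6)+8 = 2
m=2,i=5: odd sum, acc = 2-5 = -3

-3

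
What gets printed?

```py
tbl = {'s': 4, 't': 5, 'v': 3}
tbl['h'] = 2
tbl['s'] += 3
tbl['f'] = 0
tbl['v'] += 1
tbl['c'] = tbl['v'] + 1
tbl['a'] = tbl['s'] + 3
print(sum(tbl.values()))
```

tbl['h'] = 2 → {'s': 4, 't': 5, 'v': 3, 'h': 2}
tbl['s'] = 4+3 = 7 → {'s': 7, 't': 5, 'v': 3, 'h': 2}
tbl['f'] = 0 → {'s': 7, 't': 5, 'v': 3, 'h': 2, 'f': 0}
tbl['v'] = 3+1 = 4 → {'s': 7, 't': 5, 'v': 4, 'h': 2, 'f': 0}
tbl['c'] = tbl['v']+1 = 5 → {'s': 7, 't': 5, 'v': 4, 'h': 2, 'f': 0, 'c': 5}
tbl['a'] = tbl['s']+3 = 10 → {'s': 7, 't': 5, 'v': 4, 'h': 2, 'f': 0, 'c': 5, 'a': 10}
sum of values = 33

33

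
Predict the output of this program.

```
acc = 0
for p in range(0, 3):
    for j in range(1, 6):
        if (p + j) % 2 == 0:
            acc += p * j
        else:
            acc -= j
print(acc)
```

-3

p=0,j=1: odd sum, acc = 0-1 = -1
p=0,j=2: even sum, acc = (-1)+0 = -1
p=0,j=3: odd sum, acc = (-1)-3 = -4
p=0,j=4: even sum, acc = (-4)+0 = -4
p=0,j=5: odd sum, acc = (-4)-5 = -9
p=1,j=1: even sum, acc = (-9)+1 = -8
p=1,j=2: odd sum, acc = (-8)-2 = -10
p=1,j=3: even sum, acc = (-10)+3 = -7
p=1,j=4: odd sum, acc = (-7)-4 = -11
p=1,j=5: even sum, acc = (-11)+5 = -6
p=2,j=1: odd sum, acc = (-6)-1 = -7
p=2,j=2: even sum, acc = (-7)+4 = -3
p=2,j=3: odd sum, acc = (-3)-3 = -6
p=2,j=4: even sum, acc = (-6)+8 = 2
p=2,j=5: odd sum, acc = 2-5 = -3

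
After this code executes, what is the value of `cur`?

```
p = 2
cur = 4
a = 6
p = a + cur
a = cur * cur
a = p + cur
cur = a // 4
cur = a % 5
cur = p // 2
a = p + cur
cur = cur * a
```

75

p = 6+4 = 10
a = 4*4 = 16
a = 10+4 = 14
cur = 14//4 = 3
cur = 14%5 = 4
cur = 10//2 = 5
a = 10+5 = 15
cur = 5*15 = 75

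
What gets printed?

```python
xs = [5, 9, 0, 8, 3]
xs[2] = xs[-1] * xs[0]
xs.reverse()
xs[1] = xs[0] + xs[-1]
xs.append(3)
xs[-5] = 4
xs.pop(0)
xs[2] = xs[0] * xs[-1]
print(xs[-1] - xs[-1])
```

0

xs[2] = xs[-1]*xs[0] = 3*5 = 15 → [5, 9, 15, 8, 3]
reverse → [3, 8, 15, 9, 5]
xs[1] = xs[0]+xs[-1] = 3+5 = 8 → [3, 8, 15, 9, 5]
append 3 → [3, 8, 15, 9, 5, 3]
xs[-5] = 4 → [3, 4, 15, 9, 5, 3]
pop(0) removes 3 → [4, 15, 9, 5, 3]
xs[2] = xs[0]*xs[-1] = 4*3 = 12 → [4, 15, 12, 5, 3]
xs[-1]-xs[-1] = 3-3 = 0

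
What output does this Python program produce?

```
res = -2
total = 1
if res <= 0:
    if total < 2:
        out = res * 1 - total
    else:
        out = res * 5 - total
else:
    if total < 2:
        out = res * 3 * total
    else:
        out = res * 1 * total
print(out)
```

-3

res=-2, total=1
res <= 0 is True; total < 2 is True
→ out = res * 1 - total = -3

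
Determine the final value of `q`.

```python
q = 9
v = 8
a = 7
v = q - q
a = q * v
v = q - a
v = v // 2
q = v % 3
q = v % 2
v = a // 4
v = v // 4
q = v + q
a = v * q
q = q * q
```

0

v = 9-9 = 0
a = 9*0 = 0
v = 9-0 = 9
v = 9//2 = 4
q = 4%3 = 1
q = 4%2 = 0
v = 0//4 = 0
v = 0//4 = 0
q = 0+0 = 0
a = 0*0 = 0
q = 0*0 = 0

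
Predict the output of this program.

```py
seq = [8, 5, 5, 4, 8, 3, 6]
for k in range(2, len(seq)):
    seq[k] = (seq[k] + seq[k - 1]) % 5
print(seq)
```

[8, 5, 0, 4, 2, 0, 1]

k=2: seq[2] = (5+5)%5 = 0 → [8, 5, 0, 4, 8, 3, 6]
k=3: seq[3] = (4+0)%5 = 4 → [8, 5, 0, 4, 8, 3, 6]
k=4: seq[4] = (8+4)%5 = 2 → [8, 5, 0, 4, 2, 3, 6]
k=5: seq[5] = (3+2)%5 = 0 → [8, 5, 0, 4, 2, 0, 6]
k=6: seq[6] = (6+0)%5 = 1 → [8, 5, 0, 4, 2, 0, 1]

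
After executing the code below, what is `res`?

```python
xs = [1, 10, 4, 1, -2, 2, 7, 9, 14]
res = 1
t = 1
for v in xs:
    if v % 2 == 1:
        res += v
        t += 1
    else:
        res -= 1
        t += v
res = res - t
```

v=1: odd, res = 1+1 = 2; t=2
v=10: not odd, res = 2-1 = 1; t=12
v=4: not odd, res = 1-1 = 0; t=16
v=1: odd, res = 0+1 = 1; t=17
v=-2: not odd, res = 1-1 = 0; t=15
v=2: not odd, res = 0-1 = -1; t=17
v=7: odd, res = (-1)+7 = 6; t=18
v=9: odd, res = 6+9 = 15; t=19
v=14: not odd, res = 15-1 = 14; t=33
res-t = 14-33 = -19

-19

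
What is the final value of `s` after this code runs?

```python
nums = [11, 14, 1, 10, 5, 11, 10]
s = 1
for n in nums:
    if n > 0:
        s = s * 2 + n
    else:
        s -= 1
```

n=11: >0, s = 1*2+11 = 13
n=14: >0, s = 13*2+14 = 40
n=1: >0, s = 40*2+1 = 81
n=10: >0, s = 81*2+10 = 172
n=5: >0, s = 172*2+5 = 349
n=11: >0, s = 349*2+11 = 709
n=10: >0, s = 709*2+10 = 1428

1428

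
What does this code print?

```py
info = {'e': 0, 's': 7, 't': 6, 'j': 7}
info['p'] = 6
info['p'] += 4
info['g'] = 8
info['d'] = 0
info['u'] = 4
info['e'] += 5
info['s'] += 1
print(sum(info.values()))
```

48

info['p'] = 6 → {'e': 0, 's': 7, 't': 6, 'j': 7, 'p': 6}
info['p'] = 6+4 = 10 → {'e': 0, 's': 7, 't': 6, 'j': 7, 'p': 10}
info['g'] = 8 → {'e': 0, 's': 7, 't': 6, 'j': 7, 'p': 10, 'g': 8}
info['d'] = 0 → {'e': 0, 's': 7, 't': 6, 'j': 7, 'p': 10, 'g': 8, 'd': 0}
info['u'] = 4 → {'e': 0, 's': 7, 't': 6, 'j': 7, 'p': 10, 'g': 8, 'd': 0, 'u': 4}
info['e'] = 0+5 = 5 → {'e': 5, 's': 7, 't': 6, 'j': 7, 'p': 10, 'g': 8, 'd': 0, 'u': 4}
info['s'] = 7+1 = 8 → {'e': 5, 's': 8, 't': 6, 'j': 7, 'p': 10, 'g': 8, 'd': 0, 'u': 4}
sum of values = 48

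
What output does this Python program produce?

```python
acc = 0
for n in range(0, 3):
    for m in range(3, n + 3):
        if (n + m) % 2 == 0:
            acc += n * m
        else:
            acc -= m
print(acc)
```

8

n=1,m=3: even sum, acc = 0+3 = 3
n=2,m=3: odd sum, acc = 3-3 = 0
n=2,m=4: even sum, acc = 0+8 = 8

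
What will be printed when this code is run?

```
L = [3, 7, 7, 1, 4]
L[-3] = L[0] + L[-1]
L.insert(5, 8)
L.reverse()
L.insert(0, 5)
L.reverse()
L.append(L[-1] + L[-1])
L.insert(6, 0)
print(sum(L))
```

L[-3] = L[0]+L[-1] = 3+4 = 7 → [3, 7, 7, 1, 4]
insert 8 at 5 → [3, 7, 7, 1, 4, 8]
reverse → [8, 4, 1, 7, 7, 3]
insert 5 at 0 → [5, 8, 4, 1, 7, 7, 3]
reverse → [3, 7, 7, 1, 4, 8, 5]
append L[-1]+L[-1] = 5+5 = 10 → [3, 7, 7, 1, 4, 8, 5, 10]
insert 0 at 6 → [3, 7, 7, 1, 4, 8, 0, 5, 10]
sum = 45

45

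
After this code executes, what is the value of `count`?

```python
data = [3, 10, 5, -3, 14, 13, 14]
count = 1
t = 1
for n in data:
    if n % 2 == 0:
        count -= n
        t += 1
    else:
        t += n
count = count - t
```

-59

n=3: not even; t=4
n=10: even, count = 1-10 = -9; t=5
n=5: not even; t=10
n=-3: not even; t=7
n=14: even, count = (-9)-14 = -23; t=8
n=13: not even; t=21
n=14: even, count = (-23)-14 = -37; t=22
count-t = (-37)-22 = -59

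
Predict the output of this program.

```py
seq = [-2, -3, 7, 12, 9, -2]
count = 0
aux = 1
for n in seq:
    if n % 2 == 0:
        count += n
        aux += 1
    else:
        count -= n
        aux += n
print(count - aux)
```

-22

n=-2: even, count = 0+(-2) = -2; aux=2
n=-3: not even, count = (-2)-(-3) = 1; aux=-1
n=7: not even, count = 1-7 = -6; aux=6
n=12: even, count = (-6)+12 = 6; aux=7
n=9: not even, count = 6-9 = -3; aux=16
n=-2: even, count = (-3)+(-2) = -5; aux=17
count-aux = (-5)-17 = -22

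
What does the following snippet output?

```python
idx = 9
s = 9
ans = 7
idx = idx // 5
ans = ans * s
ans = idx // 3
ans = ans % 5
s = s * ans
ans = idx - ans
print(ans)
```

1

idx = 9//5 = 1
ans = 7*9 = 63
ans = 1//3 = 0
ans = 0%5 = 0
s = 9*0 = 0
ans = 1-0 = 1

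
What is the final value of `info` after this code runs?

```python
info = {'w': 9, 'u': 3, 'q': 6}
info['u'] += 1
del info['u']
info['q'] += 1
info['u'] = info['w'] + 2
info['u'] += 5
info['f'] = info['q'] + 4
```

info['u'] = 3+1 = 4 → {'w': 9, 'u': 4, 'q': 6}
del 'u' → {'w': 9, 'q': 6}
info['q'] = 6+1 = 7 → {'w': 9, 'q': 7}
info['u'] = info['w']+2 = 11 → {'w': 9, 'q': 7, 'u': 11}
info['u'] = 11+5 = 16 → {'w': 9, 'q': 7, 'u': 16}
info['f'] = info['q']+4 = 11 → {'w': 9, 'q': 7, 'u': 16, 'f': 11}

{'w': 9, 'q': 7, 'u': 16, 'f': 11}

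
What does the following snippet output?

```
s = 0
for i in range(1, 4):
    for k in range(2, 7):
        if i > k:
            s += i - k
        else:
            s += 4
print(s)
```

i=1,k=2: not 1>2, s = 0+4 = 4
i=1,k=3: not 1>3, s = 4+4 = 8
i=1,k=4: not 1>4, s = 8+4 = 12
i=1,k=5: not 1>5, s = 12+4 = 16
i=1,k=6: not 1>6, s = 16+4 = 20
i=2,k=2: not 2>2, s = 20+4 = 24
i=2,k=3: not 2>3, s = 24+4 = 28
i=2,k=4: not 2>4, s = 28+4 = 32
i=2,k=5: not 2>5, s = 32+4 = 36
i=2,k=6: not 2>6, s = 36+4 = 40
i=3,k=2: 3>2, s = 40+1 = 41
i=3,k=3: not 3>3, s = 41+4 = 45
i=3,k=4: not 3>4, s = 45+4 = 49
i=3,k=5: not 3>5, s = 49+4 = 53
i=3,k=6: not 3>6, s = 53+4 = 57

57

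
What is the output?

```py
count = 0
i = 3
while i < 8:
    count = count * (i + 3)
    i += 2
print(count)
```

i=3: count = 0*6 = 0
i=5: count = 0*8 = 0
i=7: count = 0*10 = 0

0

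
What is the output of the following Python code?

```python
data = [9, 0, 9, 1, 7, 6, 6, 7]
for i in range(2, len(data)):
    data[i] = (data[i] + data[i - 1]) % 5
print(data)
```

[9, 0, 4, 0, 2, 3, 4, 1]

i=2: data[2] = (9+0)%5 = 4 → [9, 0, 4, 1, 7, 6, 6, 7]
i=3: data[3] = (1+4)%5 = 0 → [9, 0, 4, 0, 7, 6, 6, 7]
i=4: data[4] = (7+0)%5 = 2 → [9, 0, 4, 0, 2, 6, 6, 7]
i=5: data[5] = (6+2)%5 = 3 → [9, 0, 4, 0, 2, 3, 6, 7]
i=6: data[6] = (6+3)%5 = 4 → [9, 0, 4, 0, 2, 3, 4, 7]
i=7: data[7] = (7+4)%5 = 1 → [9, 0, 4, 0, 2, 3, 4, 1]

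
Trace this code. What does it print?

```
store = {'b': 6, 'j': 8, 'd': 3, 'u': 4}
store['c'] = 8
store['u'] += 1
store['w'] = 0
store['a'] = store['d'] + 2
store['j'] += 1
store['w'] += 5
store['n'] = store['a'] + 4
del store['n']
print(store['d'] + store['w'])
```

8

store['c'] = 8 → {'b': 6, 'j': 8, 'd': 3, 'u': 4, 'c': 8}
store['u'] = 4+1 = 5 → {'b': 6, 'j': 8, 'd': 3, 'u': 5, 'c': 8}
store['w'] = 0 → {'b': 6, 'j': 8, 'd': 3, 'u': 5, 'c': 8, 'w': 0}
store['a'] = store['d']+2 = 5 → {'b': 6, 'j': 8, 'd': 3, 'u': 5, 'c': 8, 'w': 0, 'a': 5}
store['j'] = 8+1 = 9 → {'b': 6, 'j': 9, 'd': 3, 'u': 5, 'c': 8, 'w': 0, 'a': 5}
store['w'] = 0+5 = 5 → {'b': 6, 'j': 9, 'd': 3, 'u': 5, 'c': 8, 'w': 5, 'a': 5}
store['n'] = store['a']+4 = 9 → {'b': 6, 'j': 9, 'd': 3, 'u': 5, 'c': 8, 'w': 5, 'a': 5, 'n': 9}
del 'n' → {'b': 6, 'j': 9, 'd': 3, 'u': 5, 'c': 8, 'w': 5, 'a': 5}
store['d']+store['w'] = 3+5 = 8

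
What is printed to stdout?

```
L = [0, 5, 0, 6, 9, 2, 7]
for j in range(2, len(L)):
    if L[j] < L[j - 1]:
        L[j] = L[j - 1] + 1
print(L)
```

j=2: 0<5, L[2] = 5+1 = 6 → [0, 5, 6, 6, 9, 2, 7]
j=3: 6>=6, unchanged → [0, 5, 6, 6, 9, 2, 7]
j=4: 9>=6, unchanged → [0, 5, 6, 6, 9, 2, 7]
j=5: 2<9, L[5] = 9+1 = 10 → [0, 5, 6, 6, 9, 10, 7]
j=6: 7<10, L[6] = 10+1 = 11 → [0, 5, 6, 6, 9, 10, 11]

[0, 5, 6, 6, 9, 10, 11]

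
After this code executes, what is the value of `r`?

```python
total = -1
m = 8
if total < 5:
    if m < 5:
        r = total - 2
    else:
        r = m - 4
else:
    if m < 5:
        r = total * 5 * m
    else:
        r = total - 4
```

total=-1, m=8
total < 5 is True; m < 5 is False
→ r = m - 4 = 4

4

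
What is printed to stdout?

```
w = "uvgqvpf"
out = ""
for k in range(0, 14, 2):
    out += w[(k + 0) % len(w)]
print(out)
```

ugvfvqp

k=0: add w[0]='u' → 'u'
k=2: add w[2]='g' → 'ug'
k=4: add w[4]='v' → 'ugv'
k=6: add w[6]='f' → 'ugvf'
k=8: add w[1]='v' → 'ugvfv'
k=10: add w[3]='q' → 'ugvfvq'
k=12: add w[5]='p' → 'ugvfvqp'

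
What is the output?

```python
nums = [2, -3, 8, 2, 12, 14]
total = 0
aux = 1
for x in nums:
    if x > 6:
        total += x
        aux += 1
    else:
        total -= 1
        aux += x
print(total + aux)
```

x=2: not >6, total = 0-1 = -1; aux=3
x=-3: not >6, total = (-1)-1 = -2; aux=0
x=8: >6, total = (-2)+8 = 6; aux=1
x=2: not >6, total = 6-1 = 5; aux=3
x=12: >6, total = 5+12 = 17; aux=4
x=14: >6, total = 17+14 = 31; aux=5
total+aux = 31+5 = 36

36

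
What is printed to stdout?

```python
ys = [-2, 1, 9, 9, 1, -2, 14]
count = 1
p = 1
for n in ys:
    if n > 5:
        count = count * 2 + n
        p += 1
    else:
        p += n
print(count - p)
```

n=-2: not >5; p=-1
n=1: not >5; p=0
n=9: >5, count = 1*2+9 = 11; p=1
n=9: >5, count = 11*2+9 = 31; p=2
n=1: not >5; p=3
n=-2: not >5; p=1
n=14: >5, count = 31*2+14 = 76; p=2
count-p = 76-2 = 74

74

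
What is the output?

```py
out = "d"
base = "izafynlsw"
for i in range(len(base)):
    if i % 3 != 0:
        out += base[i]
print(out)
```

dzaynsw

i=0: skip
i=1: add 'z' → 'dz'
i=2: add 'a' → 'dza'
i=3: skip
i=4: add 'y' → 'dzay'
i=5: add 'n' → 'dzayn'
i=6: skip
i=7: add 's' → 'dzayns'
i=8: add 'w' → 'dzaynsw'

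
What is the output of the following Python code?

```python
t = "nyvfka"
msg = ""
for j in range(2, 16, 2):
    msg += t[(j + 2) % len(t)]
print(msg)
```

j=2: add t[4]='k' → 'k'
j=4: add t[0]='n' → 'kn'
j=6: add t[2]='v' → 'knv'
j=8: add t[4]='k' → 'knvk'
j=10: add t[0]='n' → 'knvkn'
j=12: add t[2]='v' → 'knvknv'
j=14: add t[4]='k' → 'knvknvk'

knvknvk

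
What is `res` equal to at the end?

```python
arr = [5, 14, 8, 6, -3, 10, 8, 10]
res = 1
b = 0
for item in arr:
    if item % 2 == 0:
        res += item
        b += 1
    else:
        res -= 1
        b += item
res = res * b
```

440

item=5: not even, res = 1-1 = 0; b=5
item=14: even, res = 0+14 = 14; b=6
item=8: even, res = 14+8 = 22; b=7
item=6: even, res = 22+6 = 28; b=8
item=-3: not even, res = 28-1 = 27; b=5
item=10: even, res = 27+10 = 37; b=6
item=8: even, res = 37+8 = 45; b=7
item=10: even, res = 45+10 = 55; b=8
res*b = 55*8 = 440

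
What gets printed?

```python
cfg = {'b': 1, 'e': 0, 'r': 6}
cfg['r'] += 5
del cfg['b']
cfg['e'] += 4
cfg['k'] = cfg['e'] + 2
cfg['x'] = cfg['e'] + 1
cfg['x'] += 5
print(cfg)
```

cfg['r'] = 6+5 = 11 → {'b': 1, 'e': 0, 'r': 11}
del 'b' → {'e': 0, 'r': 11}
cfg['e'] = 0+4 = 4 → {'e': 4, 'r': 11}
cfg['k'] = cfg['e']+2 = 6 → {'e': 4, 'r': 11, 'k': 6}
cfg['x'] = cfg['e']+1 = 5 → {'e': 4, 'r': 11, 'k': 6, 'x': 5}
cfg['x'] = 5+5 = 10 → {'e': 4, 'r': 11, 'k': 6, 'x': 10}

{'e': 4, 'r': 11, 'k': 6, 'x': 10}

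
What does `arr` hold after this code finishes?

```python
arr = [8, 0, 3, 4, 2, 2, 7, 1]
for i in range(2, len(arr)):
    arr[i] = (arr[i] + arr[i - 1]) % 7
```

[8, 0, 3, 0, 2, 4, 4, 5]

i=2: arr[2] = (3+0)%7 = 3 → [8, 0, 3, 4, 2, 2, 7, 1]
i=3: arr[3] = (4+3)%7 = 0 → [8, 0, 3, 0, 2, 2, 7, 1]
i=4: arr[4] = (2+0)%7 = 2 → [8, 0, 3, 0, 2, 2, 7, 1]
i=5: arr[5] = (2+2)%7 = 4 → [8, 0, 3, 0, 2, 4, 7, 1]
i=6: arr[6] = (7+4)%7 = 4 → [8, 0, 3, 0, 2, 4, 4, 1]
i=7: arr[7] = (1+4)%7 = 5 → [8, 0, 3, 0, 2, 4, 4, 5]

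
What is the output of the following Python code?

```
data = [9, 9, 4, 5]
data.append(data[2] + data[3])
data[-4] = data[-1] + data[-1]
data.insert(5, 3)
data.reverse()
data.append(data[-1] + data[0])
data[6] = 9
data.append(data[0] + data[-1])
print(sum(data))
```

69

append data[2]+data[3] = 4+5 = 9 → [9, 9, 4, 5, 9]
data[-4] = data[-1]+data[-1] = 9+9 = 18 → [9, 18, 4, 5, 9]
insert 3 at 5 → [9, 18, 4, 5, 9, 3]
reverse → [3, 9, 5, 4, 18, 9]
append data[-1]+data[0] = 9+3 = 12 → [3, 9, 5, 4, 18, 9, 12]
data[6] = 9 → [3, 9, 5, 4, 18, 9, 9]
append data[0]+data[-1] = 3+9 = 12 → [3, 9, 5, 4, 18, 9, 9, 12]
sum = 69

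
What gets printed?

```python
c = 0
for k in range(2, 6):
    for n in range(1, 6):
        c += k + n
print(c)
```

130

k=2,n=1: c = 0+3 = 3
k=2,n=2: c = 3+4 = 7
k=2,n=3: c = 7+5 = 12
k=2,n=4: c = 12+6 = 18
k=2,n=5: c = 18+7 = 25
k=3,n=1: c = 25+4 = 29
k=3,n=2: c = 29+5 = 34
k=3,n=3: c = 34+6 = 40
k=3,n=4: c = 40+7 = 47
k=3,n=5: c = 47+8 = 55
k=4,n=1: c = 55+5 = 60
k=4,n=2: c = 60+6 = 66
k=4,n=3: c = 66+7 = 73
k=4,n=4: c = 73+8 = 81
k=4,n=5: c = 81+9 = 90
k=5,n=1: c = 90+6 = 96
k=5,n=2: c = 96+7 = 103
k=5,n=3: c = 103+8 = 111
k=5,n=4: c = 111+9 = 120
k=5,n=5: c = 120+10 = 130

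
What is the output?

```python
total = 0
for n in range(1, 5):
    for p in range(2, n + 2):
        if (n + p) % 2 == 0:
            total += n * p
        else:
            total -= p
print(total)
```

n=1,p=2: odd sum, total = 0-2 = -2
n=2,p=2: even sum, total = (-2)+4 = 2
n=2,p=3: odd sum, total = 2-3 = -1
n=3,p=2: odd sum, total = (-1)-2 = -3
n=3,p=3: even sum, total = (-3)+9 = 6
n=3,p=4: odd sum, total = 6-4 = 2
n=4,p=2: even sum, total = 2+8 = 10
n=4,p=3: odd sum, total = 10-3 = 7
n=4,p=4: even sum, total = 7+16 = 23
n=4,p=5: odd sum, total = 23-5 = 18

18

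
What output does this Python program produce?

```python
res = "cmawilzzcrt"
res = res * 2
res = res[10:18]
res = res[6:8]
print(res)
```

lz

repeat ×2 → 'cmawilzzcrtcmawilzzcrt'
slice [10:18] → 'tcmawilz'
slice [6:8] → 'lz'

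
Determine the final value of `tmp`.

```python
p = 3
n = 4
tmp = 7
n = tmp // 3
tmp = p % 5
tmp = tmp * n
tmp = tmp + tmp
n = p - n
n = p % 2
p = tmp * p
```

n = 7//3 = 2
tmp = 3%5 = 3
tmp = 3*2 = 6
tmp = 6+6 = 12
n = 3-2 = 1
n = 3%2 = 1
p = 12*3 = 36

12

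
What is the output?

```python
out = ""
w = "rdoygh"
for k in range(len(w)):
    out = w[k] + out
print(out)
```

k=0: prepend 'r' → 'r'
k=1: prepend 'd' → 'dr'
k=2: prepend 'o' → 'odr'
k=3: prepend 'y' → 'yodr'
k=4: prepend 'g' → 'gyodr'
k=5: prepend 'h' → 'hgyodr'

hgyodr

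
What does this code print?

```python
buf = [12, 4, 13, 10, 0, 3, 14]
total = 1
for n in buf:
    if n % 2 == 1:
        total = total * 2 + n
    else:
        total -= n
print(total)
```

-65

n=12: not odd, total = 1-12 = -11
n=4: not odd, total = (-11)-4 = -15
n=13: odd, total = (-15)*2+13 = -17
n=10: not odd, total = (-17)-10 = -27
n=0: not odd, total = (-27)-0 = -27
n=3: odd, total = (-27)*2+3 = -51
n=14: not odd, total = (-51)-14 = -65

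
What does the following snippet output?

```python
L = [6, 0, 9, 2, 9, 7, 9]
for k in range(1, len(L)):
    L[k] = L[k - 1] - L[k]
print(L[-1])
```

-30

k=1: L[1] = 6-0 = 6 → [6, 6, 9, 2, 9, 7, 9]
k=2: L[2] = 6-9 = -3 → [6, 6, -3, 2, 9, 7, 9]
k=3: L[3] = (-3)-2 = -5 → [6, 6, -3, -5, 9, 7, 9]
k=4: L[4] = (-5)-9 = -14 → [6, 6, -3, -5, -14, 7, 9]
k=5: L[5] = (-14)-7 = -21 → [6, 6, -3, -5, -14, -21, 9]
k=6: L[6] = (-21)-9 = -30 → [6, 6, -3, -5, -14, -21, -30]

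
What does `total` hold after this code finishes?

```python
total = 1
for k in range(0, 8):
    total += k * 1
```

k=0: total = 1+0*1 = 1
k=1: total = 1+1*1 = 2
k=2: total = 2+2*1 = 4
k=3: total = 4+3*1 = 7
k=4: total = 7+4*1 = 11
k=5: total = 11+5*1 = 16
k=6: total = 16+6*1 = 22
k=7: total = 22+7*1 = 29

29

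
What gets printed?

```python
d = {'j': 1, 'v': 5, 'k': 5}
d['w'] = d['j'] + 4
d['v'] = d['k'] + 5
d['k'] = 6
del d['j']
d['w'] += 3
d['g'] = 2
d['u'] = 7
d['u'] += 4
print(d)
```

{'v': 10, 'k': 6, 'w': 8, 'g': 2, 'u': 11}

d['w'] = d['j']+4 = 5 → {'j': 1, 'v': 5, 'k': 5, 'w': 5}
d['v'] = d['k']+5 = 10 → {'j': 1, 'v': 10, 'k': 5, 'w': 5}
d['k'] = 6 → {'j': 1, 'v': 10, 'k': 6, 'w': 5}
del 'j' → {'v': 10, 'k': 6, 'w': 5}
d['w'] = 5+3 = 8 → {'v': 10, 'k': 6, 'w': 8}
d['g'] = 2 → {'v': 10, 'k': 6, 'w': 8, 'g': 2}
d['u'] = 7 → {'v': 10, 'k': 6, 'w': 8, 'g': 2, 'u': 7}
d['u'] = 7+4 = 11 → {'v': 10, 'k': 6, 'w': 8, 'g': 2, 'u': 11}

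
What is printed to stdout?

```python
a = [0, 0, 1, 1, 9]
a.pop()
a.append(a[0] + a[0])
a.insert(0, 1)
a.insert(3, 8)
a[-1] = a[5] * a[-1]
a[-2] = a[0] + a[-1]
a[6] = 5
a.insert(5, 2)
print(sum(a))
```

pop() removes 9 → [0, 0, 1, 1]
append a[0]+a[0] = 0+0 = 0 → [0, 0, 1, 1, 0]
insert 1 at 0 → [1, 0, 0, 1, 1, 0]
insert 8 at 3 → [1, 0, 0, 8, 1, 1, 0]
a[-1] = a[5]*a[-1] = 1*0 = 0 → [1, 0, 0, 8, 1, 1, 0]
a[-2] = a[0]+a[-1] = 1+0 = 1 → [1, 0, 0, 8, 1, 1, 0]
a[6] = 5 → [1, 0, 0, 8, 1, 1, 5]
insert 2 at 5 → [1, 0, 0, 8, 1, 2, 1, 5]
sum = 18

18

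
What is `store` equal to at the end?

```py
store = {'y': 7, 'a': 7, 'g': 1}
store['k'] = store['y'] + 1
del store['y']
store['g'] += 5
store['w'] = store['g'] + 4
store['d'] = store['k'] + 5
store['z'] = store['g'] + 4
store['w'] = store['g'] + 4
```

{'a': 7, 'g': 6, 'k': 8, 'w': 10, 'd': 13, 'z': 10}

store['k'] = store['y']+1 = 8 → {'y': 7, 'a': 7, 'g': 1, 'k': 8}
del 'y' → {'a': 7, 'g': 1, 'k': 8}
store['g'] = 1+5 = 6 → {'a': 7, 'g': 6, 'k': 8}
store['w'] = store['g']+4 = 10 → {'a': 7, 'g': 6, 'k': 8, 'w': 10}
store['d'] = store['k']+5 = 13 → {'a': 7, 'g': 6, 'k': 8, 'w': 10, 'd': 13}
store['z'] = store['g']+4 = 10 → {'a': 7, 'g': 6, 'k': 8, 'w': 10, 'd': 13, 'z': 10}
store['w'] = store['g']+4 = 10 → {'a': 7, 'g': 6, 'k': 8, 'w': 10, 'd': 13, 'z': 10}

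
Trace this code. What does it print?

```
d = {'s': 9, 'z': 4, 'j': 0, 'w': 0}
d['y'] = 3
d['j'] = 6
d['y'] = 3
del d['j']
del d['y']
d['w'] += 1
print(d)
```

d['y'] = 3 → {'s': 9, 'z': 4, 'j': 0, 'w': 0, 'y': 3}
d['j'] = 6 → {'s': 9, 'z': 4, 'j': 6, 'w': 0, 'y': 3}
d['y'] = 3 → {'s': 9, 'z': 4, 'j': 6, 'w': 0, 'y': 3}
del 'j' → {'s': 9, 'z': 4, 'w': 0, 'y': 3}
del 'y' → {'s': 9, 'z': 4, 'w': 0}
d['w'] = 0+1 = 1 → {'s': 9, 'z': 4, 'w': 1}

{'s': 9, 'z': 4, 'w': 1}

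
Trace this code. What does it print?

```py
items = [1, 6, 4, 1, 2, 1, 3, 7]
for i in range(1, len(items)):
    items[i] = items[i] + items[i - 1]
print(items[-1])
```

i=1: items[1] = 6+1 = 7 → [1, 7, 4, 1, 2, 1, 3, 7]
i=2: items[2] = 4+7 = 11 → [1, 7, 11, 1, 2, 1, 3, 7]
i=3: items[3] = 1+11 = 12 → [1, 7, 11, 12, 2, 1, 3, 7]
i=4: items[4] = 2+12 = 14 → [1, 7, 11, 12, 14, 1, 3, 7]
i=5: items[5] = 1+14 = 15 → [1, 7, 11, 12, 14, 15, 3, 7]
i=6: items[6] = 3+15 = 18 → [1, 7, 11, 12, 14, 15, 18, 7]
i=7: items[7] = 7+18 = 25 → [1, 7, 11, 12, 14, 15, 18, 25]

25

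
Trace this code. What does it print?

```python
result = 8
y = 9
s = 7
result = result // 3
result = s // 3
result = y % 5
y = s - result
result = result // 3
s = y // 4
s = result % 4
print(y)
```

result = 8//3 = 2
result = 7//3 = 2
result = 9%5 = 4
y = 7-4 = 3
result = 4//3 = 1
s = 3//4 = 0
s = 1%4 = 1

3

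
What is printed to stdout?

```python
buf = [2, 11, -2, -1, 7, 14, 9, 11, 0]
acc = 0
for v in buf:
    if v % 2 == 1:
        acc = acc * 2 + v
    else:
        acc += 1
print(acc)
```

v=2: not odd, acc = 0+1 = 1
v=11: odd, acc = 1*2+11 = 13
v=-2: not odd, acc = 13+1 = 14
v=-1: odd, acc = 14*2+(-1) = 27
v=7: odd, acc = 27*2+7 = 61
v=14: not odd, acc = 61+1 = 62
v=9: odd, acc = 62*2+9 = 133
v=11: odd, acc = 133*2+11 = 277
v=0: not odd, acc = 277+1 = 278

278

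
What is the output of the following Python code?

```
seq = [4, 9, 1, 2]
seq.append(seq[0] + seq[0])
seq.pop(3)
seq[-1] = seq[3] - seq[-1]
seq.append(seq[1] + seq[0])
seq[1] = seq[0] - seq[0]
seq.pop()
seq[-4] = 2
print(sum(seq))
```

3

append seq[0]+seq[0] = 4+4 = 8 → [4, 9, 1, 2, 8]
pop(3) removes 2 → [4, 9, 1, 8]
seq[-1] = seq[3]-seq[-1] = 8-8 = 0 → [4, 9, 1, 0]
append seq[1]+seq[0] = 9+4 = 13 → [4, 9, 1, 0, 13]
seq[1] = seq[0]-seq[0] = 4-4 = 0 → [4, 0, 1, 0, 13]
pop() removes 13 → [4, 0, 1, 0]
seq[-4] = 2 → [2, 0, 1, 0]
sum = 3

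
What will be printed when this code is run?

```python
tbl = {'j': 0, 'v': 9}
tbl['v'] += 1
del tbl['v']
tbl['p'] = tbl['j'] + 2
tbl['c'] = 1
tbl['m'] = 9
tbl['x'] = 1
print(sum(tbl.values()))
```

13

tbl['v'] = 9+1 = 10 → {'j': 0, 'v': 10}
del 'v' → {'j': 0}
tbl['p'] = tbl['j']+2 = 2 → {'j': 0, 'p': 2}
tbl['c'] = 1 → {'j': 0, 'p': 2, 'c': 1}
tbl['m'] = 9 → {'j': 0, 'p': 2, 'c': 1, 'm': 9}
tbl['x'] = 1 → {'j': 0, 'p': 2, 'c': 1, 'm': 9, 'x': 1}
sum of values = 13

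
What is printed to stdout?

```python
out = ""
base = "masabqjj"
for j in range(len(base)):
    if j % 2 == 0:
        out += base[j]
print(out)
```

j=0: add 'm' → 'm'
j=1: skip
j=2: add 's' → 'ms'
j=3: skip
j=4: add 'b' → 'msb'
j=5: skip
j=6: add 'j' → 'msbj'
j=7: skip

msbj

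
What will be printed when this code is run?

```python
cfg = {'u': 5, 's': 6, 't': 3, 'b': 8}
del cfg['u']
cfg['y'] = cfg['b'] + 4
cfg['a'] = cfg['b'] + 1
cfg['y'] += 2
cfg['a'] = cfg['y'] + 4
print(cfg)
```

del 'u' → {'s': 6, 't': 3, 'b': 8}
cfg['y'] = cfg['b']+4 = 12 → {'s': 6, 't': 3, 'b': 8, 'y': 12}
cfg['a'] = cfg['b']+1 = 9 → {'s': 6, 't': 3, 'b': 8, 'y': 12, 'a': 9}
cfg['y'] = 12+2 = 14 → {'s': 6, 't': 3, 'b': 8, 'y': 14, 'a': 9}
cfg['a'] = cfg['y']+4 = 18 → {'s': 6, 't': 3, 'b': 8, 'y': 14, 'a': 18}

{'s': 6, 't': 3, 'b': 8, 'y': 14, 'a': 18}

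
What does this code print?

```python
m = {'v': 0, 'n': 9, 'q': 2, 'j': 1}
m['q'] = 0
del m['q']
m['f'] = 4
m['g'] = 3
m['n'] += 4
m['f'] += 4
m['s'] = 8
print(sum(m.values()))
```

33

m['q'] = 0 → {'v': 0, 'n': 9, 'q': 0, 'j': 1}
del 'q' → {'v': 0, 'n': 9, 'j': 1}
m['f'] = 4 → {'v': 0, 'n': 9, 'j': 1, 'f': 4}
m['g'] = 3 → {'v': 0, 'n': 9, 'j': 1, 'f': 4, 'g': 3}
m['n'] = 9+4 = 13 → {'v': 0, 'n': 13, 'j': 1, 'f': 4, 'g': 3}
m['f'] = 4+4 = 8 → {'v': 0, 'n': 13, 'j': 1, 'f': 8, 'g': 3}
m['s'] = 8 → {'v': 0, 'n': 13, 'j': 1, 'f': 8, 'g': 3, 's': 8}
sum of values = 33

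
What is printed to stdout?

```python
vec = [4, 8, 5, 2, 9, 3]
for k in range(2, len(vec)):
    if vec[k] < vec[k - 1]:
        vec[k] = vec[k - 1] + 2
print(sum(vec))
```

64

k=2: 5<8, vec[2] = 8+2 = 10 → [4, 8, 10, 2, 9, 3]
k=3: 2<10, vec[3] = 10+2 = 12 → [4, 8, 10, 12, 9, 3]
k=4: 9<12, vec[4] = 12+2 = 14 → [4, 8, 10, 12, 14, 3]
k=5: 3<14, vec[5] = 14+2 = 16 → [4, 8, 10, 12, 14, 16]
sum = 64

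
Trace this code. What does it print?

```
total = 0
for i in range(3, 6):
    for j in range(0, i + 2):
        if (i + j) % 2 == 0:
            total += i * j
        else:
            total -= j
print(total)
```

54

i=3,j=0: odd sum, total = 0-0 = 0
i=3,j=1: even sum, total = 0+3 = 3
i=3,j=2: odd sum, total = 3-2 = 1
i=3,j=3: even sum, total = 1+9 = 10
i=3,j=4: odd sum, total = 10-4 = 6
i=4,j=0: even sum, total = 6+0 = 6
i=4,j=1: odd sum, total = 6-1 = 5
i=4,j=2: even sum, total = 5+8 = 13
i=4,j=3: odd sum, total = 13-3 = 10
i=4,j=4: even sum, total = 10+16 = 26
i=4,j=5: odd sum, total = 26-5 = 21
i=5,j=0: odd sum, total = 21-0 = 21
i=5,j=1: even sum, total = 21+5 = 26
i=5,j=2: odd sum, total = 26-2 = 24
i=5,j=3: even sum, total = 24+15 = 39
i=5,j=4: odd sum, total = 39-4 = 35
i=5,j=5: even sum, total = 35+25 = 60
i=5,j=6: odd sum, total = 60-6 = 54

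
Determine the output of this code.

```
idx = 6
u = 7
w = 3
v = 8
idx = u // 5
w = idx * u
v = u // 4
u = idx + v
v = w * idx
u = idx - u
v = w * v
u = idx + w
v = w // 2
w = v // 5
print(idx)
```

idx = 7//5 = 1
w = 1*7 = 7
v = 7//4 = 1
u = 1+1 = 2
v = 7*1 = 7
u = 1-2 = -1
v = 7*7 = 49
u = 1+7 = 8
v = 7//2 = 3
w = 3//5 = 0

1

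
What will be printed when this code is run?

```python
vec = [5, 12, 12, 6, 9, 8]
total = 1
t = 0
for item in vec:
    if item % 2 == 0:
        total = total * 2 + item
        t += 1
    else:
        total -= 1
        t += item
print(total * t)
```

2916

item=5: not even, total = 1-1 = 0; t=5
item=12: even, total = 0*2+12 = 12; t=6
item=12: even, total = 12*2+12 = 36; t=7
item=6: even, total = 36*2+6 = 78; t=8
item=9: not even, total = 78-1 = 77; t=17
item=8: even, total = 77*2+8 = 162; t=18
total*t = 162*18 = 2916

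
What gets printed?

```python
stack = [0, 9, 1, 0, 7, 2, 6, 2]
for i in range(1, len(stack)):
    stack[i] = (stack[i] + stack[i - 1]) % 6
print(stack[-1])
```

i=1: stack[1] = (9+0)%6 = 3 → [0, 3, 1, 0, 7, 2, 6, 2]
i=2: stack[2] = (1+3)%6 = 4 → [0, 3, 4, 0, 7, 2, 6, 2]
i=3: stack[3] = (0+4)%6 = 4 → [0, 3, 4, 4, 7, 2, 6, 2]
i=4: stack[4] = (7+4)%6 = 5 → [0, 3, 4, 4, 5, 2, 6, 2]
i=5: stack[5] = (2+5)%6 = 1 → [0, 3, 4, 4, 5, 1, 6, 2]
i=6: stack[6] = (6+1)%6 = 1 → [0, 3, 4, 4, 5, 1, 1, 2]
i=7: stack[7] = (2+1)%6 = 3 → [0, 3, 4, 4, 5, 1, 1, 3]

3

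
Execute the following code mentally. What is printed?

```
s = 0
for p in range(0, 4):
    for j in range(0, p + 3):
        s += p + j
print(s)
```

66

p=0,j=0: s = 0+0 = 0
p=0,j=1: s = 0+1 = 1
p=0,j=2: s = 1+2 = 3
p=1,j=0: s = 3+1 = 4
p=1,j=1: s = 4+2 = 6
p=1,j=2: s = 6+3 = 9
p=1,j=3: s = 9+4 = 13
p=2,j=0: s = 13+2 = 15
p=2,j=1: s = 15+3 = 18
p=2,j=2: s = 18+4 = 22
p=2,j=3: s = 22+5 = 27
p=2,j=4: s = 27+6 = 33
p=3,j=0: s = 33+3 = 36
p=3,j=1: s = 36+4 = 40
p=3,j=2: s = 40+5 = 45
p=3,j=3: s = 45+6 = 51
p=3,j=4: s = 51+7 = 58
p=3,j=5: s = 58+8 = 66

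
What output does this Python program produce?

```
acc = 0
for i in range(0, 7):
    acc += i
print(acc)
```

i=0: acc = 0+0 = 0
i=1: acc = 0+1 = 1
i=2: acc = 1+2 = 3
i=3: acc = 3+3 = 6
i=4: acc = 6+4 = 10
i=5: acc = 10+5 = 15
i=6: acc = 15+6 = 21

21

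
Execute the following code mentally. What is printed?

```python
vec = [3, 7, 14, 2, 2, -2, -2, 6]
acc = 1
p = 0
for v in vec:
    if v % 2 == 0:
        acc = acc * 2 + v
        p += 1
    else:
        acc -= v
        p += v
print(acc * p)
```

v=3: not even, acc = 1-3 = -2; p=3
v=7: not even, acc = (-2)-7 = -9; p=10
v=14: even, acc = (-9)*2+14 = -4; p=11
v=2: even, acc = (-4)*2+2 = -6; p=12
v=2: even, acc = (-6)*2+2 = -10; p=13
v=-2: even, acc = (-10)*2+(-2) = -22; p=14
v=-2: even, acc = (-22)*2+(-2) = -46; p=15
v=6: even, acc = (-46)*2+6 = -86; p=16
acc*p = (-86)*16 = -1376

-1376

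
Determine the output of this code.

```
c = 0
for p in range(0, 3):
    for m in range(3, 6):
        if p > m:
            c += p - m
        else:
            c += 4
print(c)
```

36

p=0,m=3: not 0>3, c = 0+4 = 4
p=0,m=4: not 0>4, c = 4+4 = 8
p=0,m=5: not 0>5, c = 8+4 = 12
p=1,m=3: not 1>3, c = 12+4 = 16
p=1,m=4: not 1>4, c = 16+4 = 20
p=1,m=5: not 1>5, c = 20+4 = 24
p=2,m=3: not 2>3, c = 24+4 = 28
p=2,m=4: not 2>4, c = 28+4 = 32
p=2,m=5: not 2>5, c = 32+4 = 36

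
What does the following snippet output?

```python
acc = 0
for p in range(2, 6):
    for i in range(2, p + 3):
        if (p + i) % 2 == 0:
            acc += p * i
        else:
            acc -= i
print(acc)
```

p=2,i=2: even sum, acc = 0+4 = 4
p=2,i=3: odd sum, acc = 4-3 = 1
p=2,i=4: even sum, acc = 1+8 = 9
p=3,i=2: odd sum, acc = 9-2 = 7
p=3,i=3: even sum, acc = 7+9 = 16
p=3,i=4: odd sum, acc = 16-4 = 12
p=3,i=5: even sum, acc = 12+15 = 27
p=4,i=2: even sum, acc = 27+8 = 35
p=4,i=3: odd sum, acc = 35-3 = 32
p=4,i=4: even sum, acc = 32+16 = 48
p=4,i=5: odd sum, acc = 48-5 = 43
p=4,i=6: even sum, acc = 43+24 = 67
p=5,i=2: odd sum, acc = 67-2 = 65
p=5,i=3: even sum, acc = 65+15 = 80
p=5,i=4: odd sum, acc = 80-4 = 76
p=5,i=5: even sum, acc = 76+25 = 101
p=5,i=6: odd sum, acc = 101-6 = 95
p=5,i=7: even sum, acc = 95+35 = 130

130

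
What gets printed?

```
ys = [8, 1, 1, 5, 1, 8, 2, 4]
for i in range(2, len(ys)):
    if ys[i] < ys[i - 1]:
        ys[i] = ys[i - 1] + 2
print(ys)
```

[8, 1, 1, 5, 7, 8, 10, 12]

i=2: 1>=1, unchanged → [8, 1, 1, 5, 1, 8, 2, 4]
i=3: 5>=1, unchanged → [8, 1, 1, 5, 1, 8, 2, 4]
i=4: 1<5, ys[4] = 5+2 = 7 → [8, 1, 1, 5, 7, 8, 2, 4]
i=5: 8>=7, unchanged → [8, 1, 1, 5, 7, 8, 2, 4]
i=6: 2<8, ys[6] = 8+2 = 10 → [8, 1, 1, 5, 7, 8, 10, 4]
i=7: 4<10, ys[7] = 10+2 = 12 → [8, 1, 1, 5, 7, 8, 10, 12]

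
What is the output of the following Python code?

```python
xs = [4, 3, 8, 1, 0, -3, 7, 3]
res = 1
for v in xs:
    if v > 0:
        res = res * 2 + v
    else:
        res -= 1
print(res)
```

317

v=4: >0, res = 1*2+4 = 6
v=3: >0, res = 6*2+3 = 15
v=8: >0, res = 15*2+8 = 38
v=1: >0, res = 38*2+1 = 77
v=0: not >0, res = 77-1 = 76
v=-3: not >0, res = 76-1 = 75
v=7: >0, res = 75*2+7 = 157
v=3: >0, res = 157*2+3 = 317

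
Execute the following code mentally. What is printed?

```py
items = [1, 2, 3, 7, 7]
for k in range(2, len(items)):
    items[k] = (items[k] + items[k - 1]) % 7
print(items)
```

[1, 2, 5, 5, 5]

k=2: items[2] = (3+2)%7 = 5 → [1, 2, 5, 7, 7]
k=3: items[3] = (7+5)%7 = 5 → [1, 2, 5, 5, 7]
k=4: items[4] = (7+5)%7 = 5 → [1, 2, 5, 5, 5]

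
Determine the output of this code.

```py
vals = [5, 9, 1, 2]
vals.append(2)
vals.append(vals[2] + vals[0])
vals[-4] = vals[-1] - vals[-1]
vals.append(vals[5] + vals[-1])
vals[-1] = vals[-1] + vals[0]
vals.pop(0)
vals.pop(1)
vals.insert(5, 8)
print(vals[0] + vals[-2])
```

append 2 → [5, 9, 1, 2, 2]
append vals[2]+vals[0] = 1+5 = 6 → [5, 9, 1, 2, 2, 6]
vals[-4] = vals[-1]-vals[-1] = 6-6 = 0 → [5, 9, 0, 2, 2, 6]
append vals[5]+vals[-1] = 6+6 = 12 → [5, 9, 0, 2, 2, 6, 12]
vals[-1] = vals[-1]+vals[0] = 12+5 = 17 → [5, 9, 0, 2, 2, 6, 17]
pop(0) removes 5 → [9, 0, 2, 2, 6, 17]
pop(1) removes 0 → [9, 2, 2, 6, 17]
insert 8 at 5 → [9, 2, 2, 6, 17, 8]
vals[0]+vals[-2] = 9+17 = 26

26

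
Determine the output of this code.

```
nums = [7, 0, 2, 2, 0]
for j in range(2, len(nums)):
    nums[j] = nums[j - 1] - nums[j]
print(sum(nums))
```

-3

j=2: nums[2] = 0-2 = -2 → [7, 0, -2, 2, 0]
j=3: nums[3] = (-2)-2 = -4 → [7, 0, -2, -4, 0]
j=4: nums[4] = (-4)-0 = -4 → [7, 0, -2, -4, -4]
sum = -3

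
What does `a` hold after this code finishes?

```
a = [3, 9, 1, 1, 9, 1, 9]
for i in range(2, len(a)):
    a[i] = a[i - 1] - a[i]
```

[3, 9, 8, 7, -2, -3, -12]

i=2: a[2] = 9-1 = 8 → [3, 9, 8, 1, 9, 1, 9]
i=3: a[3] = 8-1 = 7 → [3, 9, 8, 7, 9, 1, 9]
i=4: a[4] = 7-9 = -2 → [3, 9, 8, 7, -2, 1, 9]
i=5: a[5] = (-2)-1 = -3 → [3, 9, 8, 7, -2, -3, 9]
i=6: a[6] = (-3)-9 = -12 → [3, 9, 8, 7, -2, -3, -12]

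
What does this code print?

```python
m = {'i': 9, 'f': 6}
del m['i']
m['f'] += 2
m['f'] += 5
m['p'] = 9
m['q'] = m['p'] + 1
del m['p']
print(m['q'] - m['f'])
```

-3

del 'i' → {'f': 6}
m['f'] = 6+2 = 8 → {'f': 8}
m['f'] = 8+5 = 13 → {'f': 13}
m['p'] = 9 → {'f': 13, 'p': 9}
m['q'] = m['p']+1 = 10 → {'f': 13, 'p': 9, 'q': 10}
del 'p' → {'f': 13, 'q': 10}
m['q']-m['f'] = 10-13 = -3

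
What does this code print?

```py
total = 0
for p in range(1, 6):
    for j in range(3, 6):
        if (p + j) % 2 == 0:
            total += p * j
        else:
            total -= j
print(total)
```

68

p=1,j=3: even sum, total = 0+3 = 3
p=1,j=4: odd sum, total = 3-4 = -1
p=1,j=5: even sum, total = (-1)+5 = 4
p=2,j=3: odd sum, total = 4-3 = 1
p=2,j=4: even sum, total = 1+8 = 9
p=2,j=5: odd sum, total = 9-5 = 4
p=3,j=3: even sum, total = 4+9 = 13
p=3,j=4: odd sum, total = 13-4 = 9
p=3,j=5: even sum, total = 9+15 = 24
p=4,j=3: odd sum, total = 24-3 = 21
p=4,j=4: even sum, total = 21+16 = 37
p=4,j=5: odd sum, total = 37-5 = 32
p=5,j=3: even sum, total = 32+15 = 47
p=5,j=4: odd sum, total = 47-4 = 43
p=5,j=5: even sum, total = 43+25 = 68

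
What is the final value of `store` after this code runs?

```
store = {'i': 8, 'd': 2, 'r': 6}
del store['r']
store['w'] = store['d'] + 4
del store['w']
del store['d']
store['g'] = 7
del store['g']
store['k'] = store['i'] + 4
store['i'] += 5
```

{'i': 13, 'k': 12}

del 'r' → {'i': 8, 'd': 2}
store['w'] = store['d']+4 = 6 → {'i': 8, 'd': 2, 'w': 6}
del 'w' → {'i': 8, 'd': 2}
del 'd' → {'i': 8}
store['g'] = 7 → {'i': 8, 'g': 7}
del 'g' → {'i': 8}
store['k'] = store['i']+4 = 12 → {'i': 8, 'k': 12}
store['i'] = 8+5 = 13 → {'i': 13, 'k': 12}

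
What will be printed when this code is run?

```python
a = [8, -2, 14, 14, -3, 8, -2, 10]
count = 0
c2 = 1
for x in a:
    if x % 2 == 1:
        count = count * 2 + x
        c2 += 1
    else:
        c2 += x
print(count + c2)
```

x=8: not odd; c2=9
x=-2: not odd; c2=7
x=14: not odd; c2=21
x=14: not odd; c2=35
x=-3: odd, count = 0*2+(-3) = -3; c2=36
x=8: not odd; c2=44
x=-2: not odd; c2=42
x=10: not odd; c2=52
count+c2 = (-3)+52 = 49

49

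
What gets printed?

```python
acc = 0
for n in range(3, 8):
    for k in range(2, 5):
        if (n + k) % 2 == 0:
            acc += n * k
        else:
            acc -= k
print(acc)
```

81

n=3,k=2: odd sum, acc = 0-2 = -2
n=3,k=3: even sum, acc = (-2)+9 = 7
n=3,k=4: odd sum, acc = 7-4 = 3
n=4,k=2: even sum, acc = 3+8 = 11
n=4,k=3: odd sum, acc = 11-3 = 8
n=4,k=4: even sum, acc = 8+16 = 24
n=5,k=2: odd sum, acc = 24-2 = 22
n=5,k=3: even sum, acc = 22+15 = 37
n=5,k=4: odd sum, acc = 37-4 = 33
n=6,k=2: even sum, acc = 33+12 = 45
n=6,k=3: odd sum, acc = 45-3 = 42
n=6,k=4: even sum, acc = 42+24 = 66
n=7,k=2: odd sum, acc = 66-2 = 64
n=7,k=3: even sum, acc = 64+21 = 85
n=7,k=4: odd sum, acc = 85-4 = 81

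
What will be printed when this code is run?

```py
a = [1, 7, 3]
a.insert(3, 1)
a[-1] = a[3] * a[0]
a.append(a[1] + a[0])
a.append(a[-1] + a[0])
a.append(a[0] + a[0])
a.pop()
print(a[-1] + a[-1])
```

18

insert 1 at 3 → [1, 7, 3, 1]
a[-1] = a[3]*a[0] = 1*1 = 1 → [1, 7, 3, 1]
append a[1]+a[0] = 7+1 = 8 → [1, 7, 3, 1, 8]
append a[-1]+a[0] = 8+1 = 9 → [1, 7, 3, 1, 8, 9]
append a[0]+a[0] = 1+1 = 2 → [1, 7, 3, 1, 8, 9, 2]
pop() removes 2 → [1, 7, 3, 1, 8, 9]
a[-1]+a[-1] = 9+9 = 18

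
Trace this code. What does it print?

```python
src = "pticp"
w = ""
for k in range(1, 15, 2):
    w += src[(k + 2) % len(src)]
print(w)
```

k=1: add src[3]='c' → 'c'
k=3: add src[0]='p' → 'cp'
k=5: add src[2]='i' → 'cpi'
k=7: add src[4]='p' → 'cpip'
k=9: add src[1]='t' → 'cpipt'
k=11: add src[3]='c' → 'cpiptc'
k=13: add src[0]='p' → 'cpiptcp'

cpiptcp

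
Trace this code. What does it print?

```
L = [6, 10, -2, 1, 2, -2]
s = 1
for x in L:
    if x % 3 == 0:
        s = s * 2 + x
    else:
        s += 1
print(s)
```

13

x=6: %3==0, s = 1*2+6 = 8
x=10: not %3==0, s = 8+1 = 9
x=-2: not %3==0, s = 9+1 = 10
x=1: not %3==0, s = 10+1 = 11
x=2: not %3==0, s = 11+1 = 12
x=-2: not %3==0, s = 12+1 = 13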